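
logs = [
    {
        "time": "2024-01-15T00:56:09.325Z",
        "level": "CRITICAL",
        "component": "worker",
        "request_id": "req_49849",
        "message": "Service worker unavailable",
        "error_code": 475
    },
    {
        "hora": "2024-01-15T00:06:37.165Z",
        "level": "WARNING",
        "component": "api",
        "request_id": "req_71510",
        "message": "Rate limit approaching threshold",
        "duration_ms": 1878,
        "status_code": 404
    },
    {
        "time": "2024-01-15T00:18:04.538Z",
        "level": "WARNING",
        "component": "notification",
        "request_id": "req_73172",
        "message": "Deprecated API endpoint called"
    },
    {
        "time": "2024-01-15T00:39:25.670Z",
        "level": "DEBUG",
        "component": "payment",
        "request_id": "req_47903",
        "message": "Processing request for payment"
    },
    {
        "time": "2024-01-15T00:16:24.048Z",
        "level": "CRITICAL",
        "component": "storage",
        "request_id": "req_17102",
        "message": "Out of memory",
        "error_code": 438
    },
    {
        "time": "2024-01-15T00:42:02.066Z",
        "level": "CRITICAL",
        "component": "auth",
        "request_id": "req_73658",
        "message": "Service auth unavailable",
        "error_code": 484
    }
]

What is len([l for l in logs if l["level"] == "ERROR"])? 0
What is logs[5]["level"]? "CRITICAL"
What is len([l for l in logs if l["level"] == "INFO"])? 0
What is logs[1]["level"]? "WARNING"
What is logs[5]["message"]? "Service auth unavailable"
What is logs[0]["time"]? "2024-01-15T00:56:09.325Z"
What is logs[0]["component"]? "worker"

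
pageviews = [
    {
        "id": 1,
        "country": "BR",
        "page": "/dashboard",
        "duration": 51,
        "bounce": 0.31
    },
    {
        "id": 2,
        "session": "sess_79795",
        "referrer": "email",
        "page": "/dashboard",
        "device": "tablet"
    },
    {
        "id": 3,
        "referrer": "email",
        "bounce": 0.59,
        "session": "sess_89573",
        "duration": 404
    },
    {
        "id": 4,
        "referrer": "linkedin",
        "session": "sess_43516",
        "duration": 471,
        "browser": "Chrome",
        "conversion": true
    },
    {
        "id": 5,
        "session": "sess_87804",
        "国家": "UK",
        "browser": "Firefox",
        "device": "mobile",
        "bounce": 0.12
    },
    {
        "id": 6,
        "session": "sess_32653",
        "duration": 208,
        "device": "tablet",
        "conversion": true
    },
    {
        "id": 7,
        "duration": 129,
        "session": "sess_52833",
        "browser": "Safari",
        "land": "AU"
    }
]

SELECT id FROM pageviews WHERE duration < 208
[1, 7]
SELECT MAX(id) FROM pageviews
7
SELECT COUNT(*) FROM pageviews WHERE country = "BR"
1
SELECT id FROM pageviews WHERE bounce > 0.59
[]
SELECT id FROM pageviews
[1, 2, 3, 4, 5, 6, 7]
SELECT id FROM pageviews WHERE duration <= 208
[1, 6, 7]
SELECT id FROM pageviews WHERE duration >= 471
[4]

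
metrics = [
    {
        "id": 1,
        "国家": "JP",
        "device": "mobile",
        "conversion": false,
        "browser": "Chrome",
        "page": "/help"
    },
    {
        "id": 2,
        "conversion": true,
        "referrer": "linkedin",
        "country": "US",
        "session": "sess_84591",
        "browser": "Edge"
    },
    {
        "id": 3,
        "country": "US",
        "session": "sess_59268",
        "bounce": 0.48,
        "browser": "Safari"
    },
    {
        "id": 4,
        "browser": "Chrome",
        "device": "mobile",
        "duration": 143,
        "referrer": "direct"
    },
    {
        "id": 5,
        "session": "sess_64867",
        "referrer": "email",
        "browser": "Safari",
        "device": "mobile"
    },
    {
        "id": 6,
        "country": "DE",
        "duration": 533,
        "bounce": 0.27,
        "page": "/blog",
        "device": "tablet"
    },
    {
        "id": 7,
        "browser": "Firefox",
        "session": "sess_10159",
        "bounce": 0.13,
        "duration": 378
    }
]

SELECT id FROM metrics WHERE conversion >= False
[1, 2]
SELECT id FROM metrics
[1, 2, 3, 4, 5, 6, 7]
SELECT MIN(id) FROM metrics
1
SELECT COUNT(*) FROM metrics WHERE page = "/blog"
1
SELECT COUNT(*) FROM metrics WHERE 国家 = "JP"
1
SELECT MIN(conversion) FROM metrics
False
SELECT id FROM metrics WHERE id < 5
[1, 2, 3, 4]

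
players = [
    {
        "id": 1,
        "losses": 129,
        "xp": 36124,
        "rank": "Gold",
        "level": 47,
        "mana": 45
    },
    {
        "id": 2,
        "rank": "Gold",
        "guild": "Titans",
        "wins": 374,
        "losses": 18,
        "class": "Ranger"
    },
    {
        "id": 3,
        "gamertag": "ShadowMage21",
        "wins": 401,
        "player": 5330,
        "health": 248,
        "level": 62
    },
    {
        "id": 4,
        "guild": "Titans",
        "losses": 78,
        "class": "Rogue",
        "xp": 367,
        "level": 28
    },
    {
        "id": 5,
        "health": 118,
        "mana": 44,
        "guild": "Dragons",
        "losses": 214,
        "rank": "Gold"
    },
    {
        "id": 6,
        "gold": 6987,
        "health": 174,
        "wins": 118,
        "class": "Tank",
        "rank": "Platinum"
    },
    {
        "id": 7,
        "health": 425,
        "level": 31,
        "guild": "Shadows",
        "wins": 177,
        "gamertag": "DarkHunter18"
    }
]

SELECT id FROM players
[1, 2, 3, 4, 5, 6, 7]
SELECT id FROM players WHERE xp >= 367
[1, 4]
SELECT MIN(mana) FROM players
44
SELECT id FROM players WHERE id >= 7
[7]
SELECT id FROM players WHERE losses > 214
[]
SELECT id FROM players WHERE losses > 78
[1, 5]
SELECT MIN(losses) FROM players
18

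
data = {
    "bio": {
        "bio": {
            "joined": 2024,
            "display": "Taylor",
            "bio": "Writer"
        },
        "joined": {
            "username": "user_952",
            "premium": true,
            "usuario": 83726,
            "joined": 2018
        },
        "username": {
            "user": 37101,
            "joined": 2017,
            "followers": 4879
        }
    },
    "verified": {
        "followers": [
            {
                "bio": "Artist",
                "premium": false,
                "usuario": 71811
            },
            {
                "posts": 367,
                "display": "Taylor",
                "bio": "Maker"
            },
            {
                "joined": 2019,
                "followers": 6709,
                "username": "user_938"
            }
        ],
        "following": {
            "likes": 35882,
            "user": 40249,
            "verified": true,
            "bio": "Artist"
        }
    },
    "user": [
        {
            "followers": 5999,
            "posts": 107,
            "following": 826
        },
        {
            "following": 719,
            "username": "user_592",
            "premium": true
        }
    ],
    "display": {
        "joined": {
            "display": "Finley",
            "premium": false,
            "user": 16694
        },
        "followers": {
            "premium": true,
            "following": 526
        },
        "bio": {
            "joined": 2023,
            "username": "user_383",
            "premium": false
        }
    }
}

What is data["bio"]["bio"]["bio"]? "Writer"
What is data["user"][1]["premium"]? True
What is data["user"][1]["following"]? 719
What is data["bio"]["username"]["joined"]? 2017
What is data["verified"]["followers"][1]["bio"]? "Maker"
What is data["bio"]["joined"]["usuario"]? 83726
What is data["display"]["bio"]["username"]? "user_383"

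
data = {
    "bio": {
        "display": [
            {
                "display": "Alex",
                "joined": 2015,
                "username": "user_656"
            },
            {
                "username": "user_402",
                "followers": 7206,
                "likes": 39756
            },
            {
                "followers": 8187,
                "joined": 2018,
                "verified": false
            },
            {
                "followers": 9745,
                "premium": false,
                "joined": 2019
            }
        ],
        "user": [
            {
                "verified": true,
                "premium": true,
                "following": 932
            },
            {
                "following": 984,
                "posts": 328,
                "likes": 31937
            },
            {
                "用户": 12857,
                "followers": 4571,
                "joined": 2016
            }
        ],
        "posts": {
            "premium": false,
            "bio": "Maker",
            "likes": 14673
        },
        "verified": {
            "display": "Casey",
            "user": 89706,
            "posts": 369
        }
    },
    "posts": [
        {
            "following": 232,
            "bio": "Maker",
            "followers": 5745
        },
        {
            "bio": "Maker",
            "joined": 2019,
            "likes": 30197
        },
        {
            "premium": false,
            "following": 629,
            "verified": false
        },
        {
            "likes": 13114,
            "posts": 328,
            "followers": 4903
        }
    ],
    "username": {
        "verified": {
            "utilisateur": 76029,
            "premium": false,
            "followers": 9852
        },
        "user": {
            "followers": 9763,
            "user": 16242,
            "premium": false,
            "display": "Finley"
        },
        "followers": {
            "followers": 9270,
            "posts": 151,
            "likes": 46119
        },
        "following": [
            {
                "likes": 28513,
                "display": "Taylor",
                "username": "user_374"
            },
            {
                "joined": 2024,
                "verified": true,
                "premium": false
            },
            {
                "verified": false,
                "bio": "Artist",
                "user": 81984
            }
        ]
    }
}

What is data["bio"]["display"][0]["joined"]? 2015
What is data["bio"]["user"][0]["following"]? 932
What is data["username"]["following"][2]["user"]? 81984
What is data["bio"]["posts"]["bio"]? "Maker"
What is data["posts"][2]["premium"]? False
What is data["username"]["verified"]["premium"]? False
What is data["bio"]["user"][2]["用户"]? 12857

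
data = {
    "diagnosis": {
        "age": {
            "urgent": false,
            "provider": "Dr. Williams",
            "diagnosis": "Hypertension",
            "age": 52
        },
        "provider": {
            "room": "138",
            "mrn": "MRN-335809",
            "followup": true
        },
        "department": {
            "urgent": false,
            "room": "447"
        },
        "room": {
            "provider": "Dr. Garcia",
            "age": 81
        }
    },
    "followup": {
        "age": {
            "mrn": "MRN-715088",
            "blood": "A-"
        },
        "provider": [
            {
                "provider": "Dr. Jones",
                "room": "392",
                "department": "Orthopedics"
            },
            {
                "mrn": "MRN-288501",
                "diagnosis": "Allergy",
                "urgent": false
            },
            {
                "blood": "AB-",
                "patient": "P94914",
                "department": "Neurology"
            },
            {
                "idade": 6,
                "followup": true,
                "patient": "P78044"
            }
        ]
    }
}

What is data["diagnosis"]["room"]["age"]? 81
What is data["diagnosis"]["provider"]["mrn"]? "MRN-335809"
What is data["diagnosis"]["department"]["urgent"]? False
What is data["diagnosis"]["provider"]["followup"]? True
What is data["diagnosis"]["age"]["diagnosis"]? "Hypertension"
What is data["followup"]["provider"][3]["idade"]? 6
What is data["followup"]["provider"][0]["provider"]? "Dr. Jones"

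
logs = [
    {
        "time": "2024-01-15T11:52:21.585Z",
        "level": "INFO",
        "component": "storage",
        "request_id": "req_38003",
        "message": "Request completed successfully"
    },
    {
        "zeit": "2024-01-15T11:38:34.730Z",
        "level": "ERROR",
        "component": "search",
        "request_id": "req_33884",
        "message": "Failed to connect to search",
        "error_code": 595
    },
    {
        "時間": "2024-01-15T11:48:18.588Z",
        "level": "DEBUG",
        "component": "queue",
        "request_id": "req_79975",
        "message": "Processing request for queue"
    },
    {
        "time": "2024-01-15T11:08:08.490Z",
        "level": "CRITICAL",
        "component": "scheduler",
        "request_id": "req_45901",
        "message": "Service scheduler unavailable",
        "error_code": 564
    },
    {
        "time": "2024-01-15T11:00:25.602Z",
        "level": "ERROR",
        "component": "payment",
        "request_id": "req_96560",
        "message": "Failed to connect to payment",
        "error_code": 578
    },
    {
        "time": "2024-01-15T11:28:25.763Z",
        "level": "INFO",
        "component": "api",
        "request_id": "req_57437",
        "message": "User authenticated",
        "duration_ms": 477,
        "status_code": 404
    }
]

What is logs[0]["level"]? "INFO"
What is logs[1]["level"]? "ERROR"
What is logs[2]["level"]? "DEBUG"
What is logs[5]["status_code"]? 404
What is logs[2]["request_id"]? "req_79975"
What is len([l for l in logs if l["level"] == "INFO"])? 2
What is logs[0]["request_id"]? "req_38003"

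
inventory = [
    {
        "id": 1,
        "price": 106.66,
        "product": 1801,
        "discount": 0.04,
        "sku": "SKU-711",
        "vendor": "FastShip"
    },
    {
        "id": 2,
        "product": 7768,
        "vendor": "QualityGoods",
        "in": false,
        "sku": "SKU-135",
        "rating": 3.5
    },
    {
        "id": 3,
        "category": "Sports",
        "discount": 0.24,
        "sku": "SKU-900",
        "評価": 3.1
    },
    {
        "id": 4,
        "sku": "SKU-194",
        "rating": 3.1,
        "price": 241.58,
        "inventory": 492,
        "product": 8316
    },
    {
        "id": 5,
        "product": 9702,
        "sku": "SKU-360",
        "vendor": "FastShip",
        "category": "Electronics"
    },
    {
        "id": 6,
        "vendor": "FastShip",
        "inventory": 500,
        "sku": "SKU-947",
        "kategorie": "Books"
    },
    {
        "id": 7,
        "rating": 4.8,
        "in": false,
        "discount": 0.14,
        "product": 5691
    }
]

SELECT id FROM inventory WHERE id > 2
[3, 4, 5, 6, 7]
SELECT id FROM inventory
[1, 2, 3, 4, 5, 6, 7]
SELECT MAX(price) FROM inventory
241.58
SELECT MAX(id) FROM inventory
7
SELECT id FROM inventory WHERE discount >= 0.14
[3, 7]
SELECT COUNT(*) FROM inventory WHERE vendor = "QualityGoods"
1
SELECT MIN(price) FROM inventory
106.66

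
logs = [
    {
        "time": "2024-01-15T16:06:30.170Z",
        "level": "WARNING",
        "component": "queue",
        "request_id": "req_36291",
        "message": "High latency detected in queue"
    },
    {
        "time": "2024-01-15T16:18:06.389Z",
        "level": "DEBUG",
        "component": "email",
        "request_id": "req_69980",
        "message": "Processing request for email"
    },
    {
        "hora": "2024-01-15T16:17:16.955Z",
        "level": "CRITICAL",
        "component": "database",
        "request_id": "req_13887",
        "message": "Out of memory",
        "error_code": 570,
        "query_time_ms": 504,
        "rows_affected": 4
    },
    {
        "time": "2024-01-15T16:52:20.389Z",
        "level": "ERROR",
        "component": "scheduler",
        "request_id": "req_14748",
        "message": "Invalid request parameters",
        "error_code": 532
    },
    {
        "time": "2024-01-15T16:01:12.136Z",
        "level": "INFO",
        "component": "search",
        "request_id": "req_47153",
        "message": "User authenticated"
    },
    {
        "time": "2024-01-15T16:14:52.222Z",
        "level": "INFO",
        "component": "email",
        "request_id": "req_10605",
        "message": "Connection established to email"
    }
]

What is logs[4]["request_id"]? "req_47153"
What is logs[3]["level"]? "ERROR"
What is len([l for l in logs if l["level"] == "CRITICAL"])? 1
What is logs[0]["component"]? "queue"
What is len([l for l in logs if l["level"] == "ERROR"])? 1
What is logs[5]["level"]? "INFO"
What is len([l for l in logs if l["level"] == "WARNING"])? 1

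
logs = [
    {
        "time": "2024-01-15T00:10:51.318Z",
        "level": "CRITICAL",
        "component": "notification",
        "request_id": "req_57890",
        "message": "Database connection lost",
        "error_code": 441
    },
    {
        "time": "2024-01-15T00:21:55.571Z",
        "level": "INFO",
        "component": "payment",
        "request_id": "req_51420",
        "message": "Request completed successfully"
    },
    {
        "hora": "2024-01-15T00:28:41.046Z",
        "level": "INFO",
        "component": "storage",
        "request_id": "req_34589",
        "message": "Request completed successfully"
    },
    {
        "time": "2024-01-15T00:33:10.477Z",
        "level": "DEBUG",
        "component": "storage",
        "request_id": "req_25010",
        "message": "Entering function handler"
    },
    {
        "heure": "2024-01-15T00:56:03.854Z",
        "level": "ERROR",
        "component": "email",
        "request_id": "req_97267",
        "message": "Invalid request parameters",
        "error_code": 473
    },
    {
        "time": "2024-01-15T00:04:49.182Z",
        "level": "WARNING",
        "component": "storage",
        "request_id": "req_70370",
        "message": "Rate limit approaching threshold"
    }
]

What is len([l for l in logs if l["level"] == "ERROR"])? 1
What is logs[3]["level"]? "DEBUG"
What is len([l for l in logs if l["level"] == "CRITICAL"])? 1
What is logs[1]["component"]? "payment"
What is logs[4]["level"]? "ERROR"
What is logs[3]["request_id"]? "req_25010"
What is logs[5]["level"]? "WARNING"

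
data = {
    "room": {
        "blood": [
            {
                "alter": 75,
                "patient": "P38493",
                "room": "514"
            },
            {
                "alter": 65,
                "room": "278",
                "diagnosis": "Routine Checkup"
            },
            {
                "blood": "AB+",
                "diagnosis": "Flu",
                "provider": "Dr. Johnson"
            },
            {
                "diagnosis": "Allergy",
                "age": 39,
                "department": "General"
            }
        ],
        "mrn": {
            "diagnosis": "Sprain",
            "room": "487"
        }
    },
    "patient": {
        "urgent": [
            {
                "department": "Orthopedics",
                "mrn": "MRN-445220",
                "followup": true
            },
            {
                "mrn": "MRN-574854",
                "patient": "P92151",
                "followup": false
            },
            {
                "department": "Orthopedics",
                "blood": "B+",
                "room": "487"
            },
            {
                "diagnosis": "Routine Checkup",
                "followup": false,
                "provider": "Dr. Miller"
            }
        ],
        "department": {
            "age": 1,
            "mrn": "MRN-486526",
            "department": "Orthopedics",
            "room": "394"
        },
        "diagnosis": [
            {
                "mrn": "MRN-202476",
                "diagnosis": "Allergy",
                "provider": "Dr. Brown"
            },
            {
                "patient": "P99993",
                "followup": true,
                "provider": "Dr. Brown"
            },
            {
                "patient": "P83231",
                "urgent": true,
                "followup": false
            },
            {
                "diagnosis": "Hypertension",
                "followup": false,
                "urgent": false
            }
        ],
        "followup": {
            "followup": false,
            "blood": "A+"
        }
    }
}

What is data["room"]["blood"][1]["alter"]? 65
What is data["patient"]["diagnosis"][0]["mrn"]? "MRN-202476"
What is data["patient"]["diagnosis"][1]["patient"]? "P99993"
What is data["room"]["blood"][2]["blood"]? "AB+"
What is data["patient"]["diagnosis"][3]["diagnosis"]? "Hypertension"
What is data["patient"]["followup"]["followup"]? False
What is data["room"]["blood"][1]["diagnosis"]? "Routine Checkup"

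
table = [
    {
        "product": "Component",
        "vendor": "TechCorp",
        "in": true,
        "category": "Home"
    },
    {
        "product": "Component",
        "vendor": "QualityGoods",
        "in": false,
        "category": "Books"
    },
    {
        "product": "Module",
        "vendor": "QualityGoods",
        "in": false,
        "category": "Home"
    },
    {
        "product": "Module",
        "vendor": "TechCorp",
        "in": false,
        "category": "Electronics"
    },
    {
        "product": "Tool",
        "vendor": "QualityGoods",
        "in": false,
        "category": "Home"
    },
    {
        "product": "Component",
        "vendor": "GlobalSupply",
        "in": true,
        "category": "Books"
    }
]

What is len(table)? 6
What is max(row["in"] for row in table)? True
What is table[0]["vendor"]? "TechCorp"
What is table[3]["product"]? "Module"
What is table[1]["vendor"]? "QualityGoods"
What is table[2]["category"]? "Home"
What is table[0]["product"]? "Component"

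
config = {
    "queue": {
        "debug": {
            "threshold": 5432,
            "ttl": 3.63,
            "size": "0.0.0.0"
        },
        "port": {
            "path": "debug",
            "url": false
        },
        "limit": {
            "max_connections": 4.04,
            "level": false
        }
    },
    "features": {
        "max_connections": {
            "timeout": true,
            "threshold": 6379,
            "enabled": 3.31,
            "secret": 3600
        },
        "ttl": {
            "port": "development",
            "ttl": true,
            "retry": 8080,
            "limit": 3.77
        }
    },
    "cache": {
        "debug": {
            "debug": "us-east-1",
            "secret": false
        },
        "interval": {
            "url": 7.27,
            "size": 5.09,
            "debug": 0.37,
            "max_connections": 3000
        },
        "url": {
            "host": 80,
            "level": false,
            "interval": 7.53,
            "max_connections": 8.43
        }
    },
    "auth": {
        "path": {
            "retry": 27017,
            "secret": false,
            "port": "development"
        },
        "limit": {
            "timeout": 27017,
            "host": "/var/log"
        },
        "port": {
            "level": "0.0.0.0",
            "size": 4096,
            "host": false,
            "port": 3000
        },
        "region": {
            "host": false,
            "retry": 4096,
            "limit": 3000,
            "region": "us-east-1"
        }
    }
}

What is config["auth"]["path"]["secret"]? False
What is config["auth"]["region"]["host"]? False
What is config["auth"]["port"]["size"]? 4096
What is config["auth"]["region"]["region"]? "us-east-1"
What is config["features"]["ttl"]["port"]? "development"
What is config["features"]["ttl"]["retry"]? 8080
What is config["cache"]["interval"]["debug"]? 0.37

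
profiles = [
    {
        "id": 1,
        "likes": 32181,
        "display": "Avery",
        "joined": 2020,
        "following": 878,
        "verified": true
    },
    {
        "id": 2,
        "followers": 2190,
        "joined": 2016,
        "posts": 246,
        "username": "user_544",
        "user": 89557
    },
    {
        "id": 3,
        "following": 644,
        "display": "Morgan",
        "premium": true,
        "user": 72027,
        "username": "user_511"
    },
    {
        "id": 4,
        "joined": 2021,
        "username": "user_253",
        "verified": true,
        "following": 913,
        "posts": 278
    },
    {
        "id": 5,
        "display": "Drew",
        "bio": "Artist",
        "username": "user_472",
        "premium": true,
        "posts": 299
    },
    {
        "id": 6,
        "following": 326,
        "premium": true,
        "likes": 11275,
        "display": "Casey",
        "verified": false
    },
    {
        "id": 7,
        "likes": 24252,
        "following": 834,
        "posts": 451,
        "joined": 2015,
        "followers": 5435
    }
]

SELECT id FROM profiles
[1, 2, 3, 4, 5, 6, 7]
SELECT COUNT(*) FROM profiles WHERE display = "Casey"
1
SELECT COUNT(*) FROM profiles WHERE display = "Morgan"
1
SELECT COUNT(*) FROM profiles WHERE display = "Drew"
1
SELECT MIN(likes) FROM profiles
11275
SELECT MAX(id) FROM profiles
7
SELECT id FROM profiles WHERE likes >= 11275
[1, 6, 7]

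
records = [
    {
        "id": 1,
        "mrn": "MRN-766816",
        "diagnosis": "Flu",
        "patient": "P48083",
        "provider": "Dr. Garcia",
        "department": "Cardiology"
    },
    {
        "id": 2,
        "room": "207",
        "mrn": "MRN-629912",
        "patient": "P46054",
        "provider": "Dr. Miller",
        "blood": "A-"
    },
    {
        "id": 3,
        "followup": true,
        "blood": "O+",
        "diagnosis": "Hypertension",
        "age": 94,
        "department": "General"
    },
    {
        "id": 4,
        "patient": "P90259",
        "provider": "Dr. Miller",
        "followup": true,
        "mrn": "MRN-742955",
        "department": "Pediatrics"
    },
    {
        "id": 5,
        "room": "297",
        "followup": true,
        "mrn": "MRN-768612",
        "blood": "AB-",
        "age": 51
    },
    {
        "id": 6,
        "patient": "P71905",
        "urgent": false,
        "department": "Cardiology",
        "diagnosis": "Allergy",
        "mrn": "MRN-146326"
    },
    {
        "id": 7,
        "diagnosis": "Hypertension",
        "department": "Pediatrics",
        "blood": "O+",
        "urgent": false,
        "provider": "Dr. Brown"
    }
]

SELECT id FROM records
[1, 2, 3, 4, 5, 6, 7]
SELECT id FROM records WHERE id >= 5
[5, 6, 7]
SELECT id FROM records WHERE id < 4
[1, 2, 3]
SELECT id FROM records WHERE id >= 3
[3, 4, 5, 6, 7]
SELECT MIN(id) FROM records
1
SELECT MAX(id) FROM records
7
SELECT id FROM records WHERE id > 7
[]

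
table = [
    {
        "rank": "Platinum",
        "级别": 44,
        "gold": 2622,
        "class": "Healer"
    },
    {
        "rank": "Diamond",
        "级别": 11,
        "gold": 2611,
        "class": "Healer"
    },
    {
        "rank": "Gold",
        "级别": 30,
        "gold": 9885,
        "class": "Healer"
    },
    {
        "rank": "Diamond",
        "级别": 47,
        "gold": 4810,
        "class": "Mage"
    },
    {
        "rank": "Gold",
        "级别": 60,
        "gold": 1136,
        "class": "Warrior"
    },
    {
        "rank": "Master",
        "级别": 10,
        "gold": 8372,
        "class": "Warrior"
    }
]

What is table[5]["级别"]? 10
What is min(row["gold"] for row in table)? 1136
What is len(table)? 6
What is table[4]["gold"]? 1136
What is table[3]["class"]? "Mage"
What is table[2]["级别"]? 30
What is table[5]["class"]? "Warrior"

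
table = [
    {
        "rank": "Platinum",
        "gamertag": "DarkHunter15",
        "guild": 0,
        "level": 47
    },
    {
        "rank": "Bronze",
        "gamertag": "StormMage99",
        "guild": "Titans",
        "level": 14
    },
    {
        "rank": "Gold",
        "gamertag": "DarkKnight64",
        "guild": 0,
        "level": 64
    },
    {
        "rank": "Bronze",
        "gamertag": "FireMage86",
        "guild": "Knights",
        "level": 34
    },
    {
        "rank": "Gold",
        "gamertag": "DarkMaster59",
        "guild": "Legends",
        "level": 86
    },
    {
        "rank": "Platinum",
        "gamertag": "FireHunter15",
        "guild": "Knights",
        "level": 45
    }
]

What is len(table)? 6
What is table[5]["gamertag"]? "FireHunter15"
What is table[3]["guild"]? "Knights"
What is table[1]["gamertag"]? "StormMage99"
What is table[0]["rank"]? "Platinum"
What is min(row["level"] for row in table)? 14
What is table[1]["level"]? 14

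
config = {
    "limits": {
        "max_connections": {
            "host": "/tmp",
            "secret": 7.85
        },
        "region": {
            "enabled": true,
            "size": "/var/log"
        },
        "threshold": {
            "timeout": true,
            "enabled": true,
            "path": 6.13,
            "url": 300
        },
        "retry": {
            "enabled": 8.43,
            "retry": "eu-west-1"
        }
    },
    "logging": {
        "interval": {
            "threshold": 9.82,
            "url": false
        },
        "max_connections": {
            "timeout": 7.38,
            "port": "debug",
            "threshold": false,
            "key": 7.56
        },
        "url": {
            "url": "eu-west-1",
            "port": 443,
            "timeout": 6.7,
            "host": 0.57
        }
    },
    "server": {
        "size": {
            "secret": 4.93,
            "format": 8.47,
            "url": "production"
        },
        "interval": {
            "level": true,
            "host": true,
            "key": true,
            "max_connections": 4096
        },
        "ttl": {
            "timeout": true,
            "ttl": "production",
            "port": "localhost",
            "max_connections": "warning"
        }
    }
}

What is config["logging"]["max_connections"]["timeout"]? 7.38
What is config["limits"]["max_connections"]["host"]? "/tmp"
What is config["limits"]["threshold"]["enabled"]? True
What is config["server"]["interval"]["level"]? True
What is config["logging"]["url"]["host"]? 0.57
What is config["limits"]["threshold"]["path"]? 6.13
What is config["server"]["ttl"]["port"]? "localhost"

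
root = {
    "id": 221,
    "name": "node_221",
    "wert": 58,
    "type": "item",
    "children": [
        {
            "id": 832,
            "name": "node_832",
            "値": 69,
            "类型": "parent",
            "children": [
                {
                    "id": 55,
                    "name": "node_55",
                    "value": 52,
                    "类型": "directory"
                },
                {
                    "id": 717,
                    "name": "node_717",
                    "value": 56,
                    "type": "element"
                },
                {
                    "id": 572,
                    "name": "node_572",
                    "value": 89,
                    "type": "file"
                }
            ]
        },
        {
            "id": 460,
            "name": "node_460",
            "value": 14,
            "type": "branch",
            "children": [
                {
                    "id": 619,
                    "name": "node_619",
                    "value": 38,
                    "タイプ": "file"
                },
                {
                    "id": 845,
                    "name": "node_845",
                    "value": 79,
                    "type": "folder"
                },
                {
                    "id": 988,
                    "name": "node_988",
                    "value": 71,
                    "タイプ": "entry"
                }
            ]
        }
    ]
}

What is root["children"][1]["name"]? "node_460"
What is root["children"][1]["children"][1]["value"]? 79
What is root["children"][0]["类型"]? "parent"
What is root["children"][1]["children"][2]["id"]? 988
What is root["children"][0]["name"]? "node_832"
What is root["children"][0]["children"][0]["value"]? 52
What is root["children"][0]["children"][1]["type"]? "element"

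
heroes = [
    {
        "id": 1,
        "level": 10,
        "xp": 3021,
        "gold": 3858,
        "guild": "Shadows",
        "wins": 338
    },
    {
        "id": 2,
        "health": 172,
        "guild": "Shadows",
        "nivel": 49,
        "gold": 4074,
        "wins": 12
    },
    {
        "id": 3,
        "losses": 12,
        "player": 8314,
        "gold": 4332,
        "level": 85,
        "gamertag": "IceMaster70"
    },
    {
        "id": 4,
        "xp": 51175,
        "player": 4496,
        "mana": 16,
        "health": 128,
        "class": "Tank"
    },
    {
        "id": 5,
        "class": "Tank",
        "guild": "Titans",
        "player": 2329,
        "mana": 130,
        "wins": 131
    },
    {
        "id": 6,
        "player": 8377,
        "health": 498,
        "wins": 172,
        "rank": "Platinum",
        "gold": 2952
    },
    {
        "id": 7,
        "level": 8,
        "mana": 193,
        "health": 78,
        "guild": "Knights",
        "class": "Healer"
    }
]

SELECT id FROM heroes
[1, 2, 3, 4, 5, 6, 7]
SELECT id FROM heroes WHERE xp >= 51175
[4]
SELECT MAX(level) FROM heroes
85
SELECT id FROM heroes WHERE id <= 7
[1, 2, 3, 4, 5, 6, 7]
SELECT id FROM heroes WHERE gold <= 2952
[6]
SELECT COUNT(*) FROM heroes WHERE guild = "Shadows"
2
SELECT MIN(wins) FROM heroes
12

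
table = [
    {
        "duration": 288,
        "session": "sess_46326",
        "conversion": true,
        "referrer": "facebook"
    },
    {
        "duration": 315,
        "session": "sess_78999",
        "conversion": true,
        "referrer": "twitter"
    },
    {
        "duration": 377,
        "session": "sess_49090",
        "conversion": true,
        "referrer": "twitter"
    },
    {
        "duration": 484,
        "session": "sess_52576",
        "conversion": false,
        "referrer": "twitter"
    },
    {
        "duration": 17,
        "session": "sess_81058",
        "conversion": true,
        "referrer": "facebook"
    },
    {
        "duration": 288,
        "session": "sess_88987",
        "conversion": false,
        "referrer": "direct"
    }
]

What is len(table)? 6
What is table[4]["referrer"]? "facebook"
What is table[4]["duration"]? 17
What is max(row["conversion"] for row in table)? True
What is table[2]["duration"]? 377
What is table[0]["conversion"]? True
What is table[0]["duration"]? 288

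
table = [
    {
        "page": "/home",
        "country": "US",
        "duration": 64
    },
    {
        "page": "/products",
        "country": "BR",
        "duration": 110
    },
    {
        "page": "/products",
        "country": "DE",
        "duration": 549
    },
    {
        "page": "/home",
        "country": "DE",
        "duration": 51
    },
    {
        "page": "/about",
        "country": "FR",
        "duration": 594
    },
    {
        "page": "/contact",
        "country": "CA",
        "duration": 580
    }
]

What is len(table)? 6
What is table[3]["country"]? "DE"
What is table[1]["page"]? "/products"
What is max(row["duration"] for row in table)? 594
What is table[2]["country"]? "DE"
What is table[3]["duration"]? 51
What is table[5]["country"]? "CA"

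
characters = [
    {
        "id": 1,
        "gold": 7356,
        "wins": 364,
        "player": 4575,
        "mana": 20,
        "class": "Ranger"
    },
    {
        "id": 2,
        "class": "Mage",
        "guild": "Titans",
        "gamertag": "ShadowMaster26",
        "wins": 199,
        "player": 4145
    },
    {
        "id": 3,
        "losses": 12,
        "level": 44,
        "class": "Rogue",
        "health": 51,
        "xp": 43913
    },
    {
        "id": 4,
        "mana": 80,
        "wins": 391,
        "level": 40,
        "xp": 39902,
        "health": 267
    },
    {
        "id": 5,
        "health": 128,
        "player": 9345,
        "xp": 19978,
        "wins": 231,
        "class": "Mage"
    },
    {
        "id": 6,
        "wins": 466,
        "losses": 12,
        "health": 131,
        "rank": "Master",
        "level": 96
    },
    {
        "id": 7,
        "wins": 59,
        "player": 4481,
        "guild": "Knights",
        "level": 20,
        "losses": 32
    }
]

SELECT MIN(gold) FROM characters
7356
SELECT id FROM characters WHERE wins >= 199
[1, 2, 4, 5, 6]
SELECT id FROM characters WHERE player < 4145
[]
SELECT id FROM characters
[1, 2, 3, 4, 5, 6, 7]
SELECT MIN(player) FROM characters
4145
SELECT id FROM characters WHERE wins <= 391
[1, 2, 4, 5, 7]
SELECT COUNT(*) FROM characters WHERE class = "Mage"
2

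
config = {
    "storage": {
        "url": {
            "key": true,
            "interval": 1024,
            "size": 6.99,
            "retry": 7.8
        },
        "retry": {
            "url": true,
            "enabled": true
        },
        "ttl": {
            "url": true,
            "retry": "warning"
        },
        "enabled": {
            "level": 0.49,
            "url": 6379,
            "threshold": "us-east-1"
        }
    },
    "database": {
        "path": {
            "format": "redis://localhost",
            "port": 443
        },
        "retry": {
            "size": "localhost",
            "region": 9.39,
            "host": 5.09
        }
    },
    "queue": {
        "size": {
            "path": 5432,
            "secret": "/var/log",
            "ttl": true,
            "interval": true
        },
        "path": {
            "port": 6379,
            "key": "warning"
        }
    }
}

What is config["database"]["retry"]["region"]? 9.39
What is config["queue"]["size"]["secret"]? "/var/log"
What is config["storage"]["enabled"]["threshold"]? "us-east-1"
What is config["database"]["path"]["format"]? "redis://localhost"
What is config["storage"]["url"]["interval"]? 1024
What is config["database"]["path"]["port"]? 443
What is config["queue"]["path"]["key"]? "warning"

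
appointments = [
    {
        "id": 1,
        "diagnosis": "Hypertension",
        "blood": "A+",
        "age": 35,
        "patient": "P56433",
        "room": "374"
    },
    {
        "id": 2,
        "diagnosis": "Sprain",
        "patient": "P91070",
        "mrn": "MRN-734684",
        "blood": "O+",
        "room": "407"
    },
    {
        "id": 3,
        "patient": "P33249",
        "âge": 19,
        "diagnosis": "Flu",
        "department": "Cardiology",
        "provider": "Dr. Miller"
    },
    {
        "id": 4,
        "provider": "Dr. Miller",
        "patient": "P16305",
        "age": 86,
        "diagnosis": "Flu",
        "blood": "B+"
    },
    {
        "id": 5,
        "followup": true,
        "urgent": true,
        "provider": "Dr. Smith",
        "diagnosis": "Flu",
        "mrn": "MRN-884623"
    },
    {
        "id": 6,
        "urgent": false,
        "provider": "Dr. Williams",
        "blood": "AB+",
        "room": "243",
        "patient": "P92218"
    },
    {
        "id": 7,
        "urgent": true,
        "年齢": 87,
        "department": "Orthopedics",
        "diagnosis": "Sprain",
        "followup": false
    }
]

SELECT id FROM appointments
[1, 2, 3, 4, 5, 6, 7]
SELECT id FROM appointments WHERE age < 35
[]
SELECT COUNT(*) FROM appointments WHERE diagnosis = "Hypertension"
1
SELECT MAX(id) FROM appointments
7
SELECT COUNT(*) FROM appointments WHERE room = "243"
1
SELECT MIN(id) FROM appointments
1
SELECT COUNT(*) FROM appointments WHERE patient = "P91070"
1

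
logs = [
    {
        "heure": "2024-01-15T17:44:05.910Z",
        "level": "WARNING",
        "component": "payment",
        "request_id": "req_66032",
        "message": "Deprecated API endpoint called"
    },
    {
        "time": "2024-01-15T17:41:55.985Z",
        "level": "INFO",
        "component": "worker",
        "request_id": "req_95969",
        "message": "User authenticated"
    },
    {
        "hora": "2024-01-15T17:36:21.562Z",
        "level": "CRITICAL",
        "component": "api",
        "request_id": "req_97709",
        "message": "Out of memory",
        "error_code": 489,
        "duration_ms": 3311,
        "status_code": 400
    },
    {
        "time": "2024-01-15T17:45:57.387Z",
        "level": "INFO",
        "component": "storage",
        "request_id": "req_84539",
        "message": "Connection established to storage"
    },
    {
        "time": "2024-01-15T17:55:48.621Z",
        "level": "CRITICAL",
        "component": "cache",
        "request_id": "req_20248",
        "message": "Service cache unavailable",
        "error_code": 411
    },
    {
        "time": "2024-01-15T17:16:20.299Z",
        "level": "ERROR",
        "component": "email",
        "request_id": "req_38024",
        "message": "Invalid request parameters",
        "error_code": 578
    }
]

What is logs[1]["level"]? "INFO"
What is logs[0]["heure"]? "2024-01-15T17:44:05.910Z"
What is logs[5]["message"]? "Invalid request parameters"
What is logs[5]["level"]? "ERROR"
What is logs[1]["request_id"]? "req_95969"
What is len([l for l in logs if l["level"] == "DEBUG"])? 0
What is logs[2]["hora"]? "2024-01-15T17:36:21.562Z"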